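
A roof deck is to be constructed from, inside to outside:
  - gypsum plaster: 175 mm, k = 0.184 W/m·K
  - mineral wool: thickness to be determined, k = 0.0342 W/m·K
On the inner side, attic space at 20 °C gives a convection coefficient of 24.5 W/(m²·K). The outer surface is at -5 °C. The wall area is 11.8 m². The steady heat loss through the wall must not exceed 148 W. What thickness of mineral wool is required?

Thermal resistances in series:
R_inner film = 1/(h_i·A) = 1/(24.5×11.8) = 0.003459 K/W
R_gypsum plaster = L/(kA) = 0.175/(0.184×11.8) = 0.0806 K/W
Sum of the known resistances R_other = 0.08406 K/W
Required total resistance R_tot = ΔT/Q_allow = 25/148 = 0.1689 K/W
R_mineral wool = R_tot − R_other = 0.08486 K/W
L = R·k·A = 0.08486×0.0342×11.8

L ≈ 34.2 mm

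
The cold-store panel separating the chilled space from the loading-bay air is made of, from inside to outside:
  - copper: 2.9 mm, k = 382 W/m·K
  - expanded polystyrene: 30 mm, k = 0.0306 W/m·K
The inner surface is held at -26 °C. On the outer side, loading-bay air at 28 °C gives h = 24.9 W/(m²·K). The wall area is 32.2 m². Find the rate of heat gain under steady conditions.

Q ≈ 1700 W

Thermal resistances in series:
R_copper = L/(kA) = 0.0029/(382×32.2) = 2.358×10^-7 K/W
R_expanded polystyrene = L/(kA) = 0.03/(0.0306×32.2) = 0.03045 K/W
R_outer film = 1/(h_o·A) = 1/(24.9×32.2) = 0.001247 K/W
R_total = 0.03169 K/W
Q = ΔT / R_total = 54 / 0.03169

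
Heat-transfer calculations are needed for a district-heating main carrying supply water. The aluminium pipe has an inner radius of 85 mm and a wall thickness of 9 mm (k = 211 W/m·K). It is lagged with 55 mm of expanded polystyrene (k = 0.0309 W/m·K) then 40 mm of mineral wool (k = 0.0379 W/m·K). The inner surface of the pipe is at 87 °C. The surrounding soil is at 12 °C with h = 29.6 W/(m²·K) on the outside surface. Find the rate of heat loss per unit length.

q′ ≈ 22.1 W/m

Cylindrical conduction, so R = ln(r₂/r₁)/(2πkL) per layer, in series:
R_aluminium pipe wall = ln(94/85)/(2π×211×1) = 7.591×10^-5 K/W
R_expanded polystyrene = ln(149/94)/(2π×0.0309×1) = 2.373 K/W
R_mineral wool = ln(189/149)/(2π×0.0379×1) = 0.9986 K/W
R_outer film = 1/(h_o·2πr_oL) = 1/(29.6×2π×0.189×1) = 0.02845 K/W
R_total = 3.4 K/W
Q = ΔT/R_total = 75/3.4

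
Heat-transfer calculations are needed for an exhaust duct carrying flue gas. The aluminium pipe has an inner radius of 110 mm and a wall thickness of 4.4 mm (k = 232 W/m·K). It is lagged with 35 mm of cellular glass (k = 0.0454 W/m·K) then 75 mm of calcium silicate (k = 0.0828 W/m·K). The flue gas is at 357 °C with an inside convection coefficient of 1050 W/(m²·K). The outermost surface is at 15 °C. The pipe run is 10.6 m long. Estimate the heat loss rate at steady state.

Q ≈ 2110 W

Treating each annulus and film as a series resistance:
R_inner film = 1/(h_i·2πr₁L) = 1/(1050×2π×0.11×10.6) = 1.3×10^-4 K/W
R_aluminium pipe wall = ln(114.4/110)/(2π×232×10.6) = 2.538×10^-6 K/W
R_cellular glass = ln(149.4/114.4)/(2π×0.0454×10.6) = 0.08828 K/W
R_calcium silicate = ln(224.4/149.4)/(2π×0.0828×10.6) = 0.07377 K/W
R_total = 0.1622 K/W
Q = ΔT/R_total = 342/0.1622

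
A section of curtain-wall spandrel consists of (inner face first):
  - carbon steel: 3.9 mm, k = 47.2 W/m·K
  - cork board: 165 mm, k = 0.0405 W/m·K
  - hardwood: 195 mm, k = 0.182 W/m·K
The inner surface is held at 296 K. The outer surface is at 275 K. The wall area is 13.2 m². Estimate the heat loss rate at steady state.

Thermal resistances in series:
R_carbon steel = L/(kA) = 0.0039/(47.2×13.2) = 6.26×10^-6 K/W
R_cork board = L/(kA) = 0.165/(0.0405×13.2) = 0.3086 K/W
R_hardwood = L/(kA) = 0.195/(0.182×13.2) = 0.08117 K/W
R_total = 0.3898 K/W
Q = ΔT / R_total = 21 / 0.3898

Q ≈ 53.9 W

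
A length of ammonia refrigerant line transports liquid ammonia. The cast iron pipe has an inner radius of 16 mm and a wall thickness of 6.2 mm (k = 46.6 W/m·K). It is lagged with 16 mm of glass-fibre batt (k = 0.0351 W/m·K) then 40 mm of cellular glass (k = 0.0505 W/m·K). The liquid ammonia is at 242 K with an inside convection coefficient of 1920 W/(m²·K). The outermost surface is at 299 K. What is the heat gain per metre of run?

For a radial system each layer contributes R = ln(r_out/r_in)/(2πkL); films add R = 1/(hA).
R_inner film = 1/(h_i·2πr₁L) = 1/(1920×2π×0.016×1) = 0.005181 K/W
R_cast iron pipe wall = ln(22.2/16)/(2π×46.6×1) = 0.001119 K/W
R_glass-fibre batt = ln(38.2/22.2)/(2π×0.0351×1) = 2.461 K/W
R_cellular glass = ln(78.2/38.2)/(2π×0.0505×1) = 2.258 K/W
R_total = 4.725 K/W
Q = ΔT/R_total = 57/4.725

q′ ≈ 12.1 W/m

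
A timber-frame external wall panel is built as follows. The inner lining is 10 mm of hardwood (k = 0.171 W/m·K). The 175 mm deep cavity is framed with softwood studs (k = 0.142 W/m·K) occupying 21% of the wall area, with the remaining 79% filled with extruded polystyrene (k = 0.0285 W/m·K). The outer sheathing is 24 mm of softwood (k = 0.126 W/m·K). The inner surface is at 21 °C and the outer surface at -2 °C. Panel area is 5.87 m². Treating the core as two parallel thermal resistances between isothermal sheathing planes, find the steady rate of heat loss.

Q ≈ 37.6 W

Sheathing layers in series; stud and cavity paths in parallel between them.
R_inner = 0.01/(0.171×5.87) = 0.009962 K/W
R_stud  = 0.175/(0.142×0.21×5.87) = 0.9998 K/W
R_cav   = 0.175/(0.0285×0.79×5.87) = 1.324 K/W
1/R_core = 1/R_stud + 1/R_cav → R_core = 0.5696 K/W
R_outer = 0.024/(0.126×5.87) = 0.03245 K/W
R_total = 0.6121 K/W
Q = ΔT/R_total = 23/0.6121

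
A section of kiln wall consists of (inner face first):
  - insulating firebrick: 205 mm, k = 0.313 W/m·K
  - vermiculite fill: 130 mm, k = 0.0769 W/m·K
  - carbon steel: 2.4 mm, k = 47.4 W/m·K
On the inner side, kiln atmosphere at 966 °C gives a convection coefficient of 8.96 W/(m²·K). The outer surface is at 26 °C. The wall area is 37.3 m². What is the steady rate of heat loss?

Treating each layer as a thermal resistance in series:
R_inner film = 1/(h_i·A) = 1/(8.96×37.3) = 0.002992 K/W
R_insulating firebrick = L/(kA) = 0.205/(0.313×37.3) = 0.01756 K/W
R_vermiculite fill = L/(kA) = 0.13/(0.0769×37.3) = 0.04532 K/W
R_carbon steel = L/(kA) = 0.0024/(47.4×37.3) = 1.357×10^-6 K/W
R_total = 0.06587 K/W
Q = ΔT / R_total = 940 / 0.06587

Q ≈ 14300 W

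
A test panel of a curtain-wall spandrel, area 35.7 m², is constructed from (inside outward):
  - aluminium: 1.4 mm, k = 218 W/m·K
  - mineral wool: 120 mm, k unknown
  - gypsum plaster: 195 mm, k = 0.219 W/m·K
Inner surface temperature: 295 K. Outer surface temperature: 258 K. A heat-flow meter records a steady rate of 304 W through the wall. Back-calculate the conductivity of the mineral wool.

Model the wall as resistances in series:
R_aluminium = L/(kA) = 0.0014/(218×35.7) = 1.799×10^-7 K/W
R_gypsum plaster = L/(kA) = 0.195/(0.219×35.7) = 0.02494 K/W
Sum of known resistances R_other = 0.02494 K/W
Total R = ΔT/Q = 37/304 = 0.1217 K/W
R_mineral wool = R_total − R_other = 0.09677 K/W
k = L/(R·A) = 0.12/(0.09677×35.7)

k ≈ 0.0347 W/(m·K)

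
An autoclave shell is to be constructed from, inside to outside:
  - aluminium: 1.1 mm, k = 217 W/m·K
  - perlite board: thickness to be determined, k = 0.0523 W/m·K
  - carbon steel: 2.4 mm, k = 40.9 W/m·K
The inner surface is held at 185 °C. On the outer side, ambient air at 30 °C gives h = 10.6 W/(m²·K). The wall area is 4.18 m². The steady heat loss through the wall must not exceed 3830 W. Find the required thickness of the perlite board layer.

Treating each layer as a thermal resistance in series:
R_aluminium = L/(kA) = 0.0011/(217×4.18) = 1.213×10^-6 K/W
R_carbon steel = L/(kA) = 0.0024/(40.9×4.18) = 1.404×10^-5 K/W
R_outer film = 1/(h_o·A) = 1/(10.6×4.18) = 0.02257 K/W
Sum of the known resistances R_other = 0.02258 K/W
Required total resistance R_tot = ΔT/Q_allow = 155/3830 = 0.04047 K/W
R_perlite board = R_tot − R_other = 0.01789 K/W
L = R·k·A = 0.01789×0.0523×4.18

L ≈ 3.91 mm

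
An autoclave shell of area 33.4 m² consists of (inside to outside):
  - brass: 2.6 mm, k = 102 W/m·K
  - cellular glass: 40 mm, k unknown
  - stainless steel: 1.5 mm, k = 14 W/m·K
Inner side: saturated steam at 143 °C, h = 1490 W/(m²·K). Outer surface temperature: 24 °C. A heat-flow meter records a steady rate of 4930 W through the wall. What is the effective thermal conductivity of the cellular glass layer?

Thermal resistances in series:
R_inner film = 1/(h_i·A) = 1/(1490×33.4) = 2.009×10^-5 K/W
R_brass = L/(kA) = 0.0026/(102×33.4) = 7.632×10^-7 K/W
R_stainless steel = L/(kA) = 0.0015/(14×33.4) = 3.208×10^-6 K/W
Sum of known resistances R_other = 2.407×10^-5 K/W
Total R = ΔT/Q = 119/4930 = 0.02414 K/W
R_cellular glass = R_total − R_other = 0.02411 K/W
k = L/(R·A) = 0.04/(0.02411×33.4)

k ≈ 0.0497 W/(m·K)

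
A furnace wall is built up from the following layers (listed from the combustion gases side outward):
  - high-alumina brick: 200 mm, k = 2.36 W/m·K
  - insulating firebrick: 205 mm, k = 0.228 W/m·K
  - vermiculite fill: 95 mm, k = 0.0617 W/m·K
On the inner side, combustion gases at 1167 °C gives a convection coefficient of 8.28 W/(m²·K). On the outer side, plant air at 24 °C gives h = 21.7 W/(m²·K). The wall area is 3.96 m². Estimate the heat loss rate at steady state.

Series thermal resistances:
R_inner film = 1/(h_i·A) = 1/(8.28×3.96) = 0.0305 K/W
R_high-alumina brick = L/(kA) = 0.2/(2.36×3.96) = 0.0214 K/W
R_insulating firebrick = L/(kA) = 0.205/(0.228×3.96) = 0.2271 K/W
R_vermiculite fill = L/(kA) = 0.095/(0.0617×3.96) = 0.3888 K/W
R_outer film = 1/(h_o·A) = 1/(21.7×3.96) = 0.01164 K/W
R_total = 0.6794 K/W
Q = ΔT / R_total = 1143 / 0.6794

Q ≈ 1680 W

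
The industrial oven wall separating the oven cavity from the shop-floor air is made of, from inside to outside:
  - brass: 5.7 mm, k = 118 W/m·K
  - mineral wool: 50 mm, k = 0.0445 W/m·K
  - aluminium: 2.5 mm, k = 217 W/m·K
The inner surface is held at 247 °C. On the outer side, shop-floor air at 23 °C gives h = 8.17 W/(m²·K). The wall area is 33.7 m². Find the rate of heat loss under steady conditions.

Thermal resistances in series:
R_brass = L/(kA) = 0.0057/(118×33.7) = 1.433×10^-6 K/W
R_mineral wool = L/(kA) = 0.05/(0.0445×33.7) = 0.03334 K/W
R_aluminium = L/(kA) = 0.0025/(217×33.7) = 3.419×10^-7 K/W
R_outer film = 1/(h_o·A) = 1/(8.17×33.7) = 0.003632 K/W
R_total = 0.03697 K/W
Q = ΔT / R_total = 224 / 0.03697

Q ≈ 6060 W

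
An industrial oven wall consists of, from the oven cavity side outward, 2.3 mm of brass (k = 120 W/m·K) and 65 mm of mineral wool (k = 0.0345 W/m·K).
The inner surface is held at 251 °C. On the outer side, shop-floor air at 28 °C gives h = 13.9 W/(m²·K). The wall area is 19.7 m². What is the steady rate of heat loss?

Q ≈ 2250 W

Series thermal resistances:
R_brass = L/(kA) = 0.0023/(120×19.7) = 9.729×10^-7 K/W
R_mineral wool = L/(kA) = 0.065/(0.0345×19.7) = 0.09564 K/W
R_outer film = 1/(h_o·A) = 1/(13.9×19.7) = 0.003652 K/W
R_total = 0.09929 K/W
Q = ΔT / R_total = 223 / 0.09929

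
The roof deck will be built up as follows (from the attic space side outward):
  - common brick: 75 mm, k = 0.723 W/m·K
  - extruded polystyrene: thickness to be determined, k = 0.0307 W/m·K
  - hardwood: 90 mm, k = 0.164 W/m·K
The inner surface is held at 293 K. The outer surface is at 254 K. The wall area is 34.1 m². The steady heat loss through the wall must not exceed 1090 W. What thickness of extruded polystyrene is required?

L ≈ 17.4 mm

Using the resistance-network approach (series):
R_common brick = L/(kA) = 0.075/(0.723×34.1) = 0.003042 K/W
R_hardwood = L/(kA) = 0.09/(0.164×34.1) = 0.01609 K/W
Sum of the known resistances R_other = 0.01914 K/W
Required total resistance R_tot = ΔT/Q_allow = 39/1090 = 0.03578 K/W
R_extruded polystyrene = R_tot − R_other = 0.01664 K/W
L = R·k·A = 0.01664×0.0307×34.1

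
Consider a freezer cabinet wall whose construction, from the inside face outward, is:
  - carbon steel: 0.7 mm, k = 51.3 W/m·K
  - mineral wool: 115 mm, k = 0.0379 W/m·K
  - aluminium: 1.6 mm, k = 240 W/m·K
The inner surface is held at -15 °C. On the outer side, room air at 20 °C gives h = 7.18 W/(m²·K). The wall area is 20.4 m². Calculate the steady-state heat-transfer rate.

Q ≈ 225 W

Thermal resistances in series:
R_carbon steel = L/(kA) = 0.0007/(51.3×20.4) = 6.689×10^-7 K/W
R_mineral wool = L/(kA) = 0.115/(0.0379×20.4) = 0.1487 K/W
R_aluminium = L/(kA) = 0.0016/(240×20.4) = 3.268×10^-7 K/W
R_outer film = 1/(h_o·A) = 1/(7.18×20.4) = 0.006827 K/W
R_total = 0.1556 K/W
Q = ΔT / R_total = 35 / 0.1556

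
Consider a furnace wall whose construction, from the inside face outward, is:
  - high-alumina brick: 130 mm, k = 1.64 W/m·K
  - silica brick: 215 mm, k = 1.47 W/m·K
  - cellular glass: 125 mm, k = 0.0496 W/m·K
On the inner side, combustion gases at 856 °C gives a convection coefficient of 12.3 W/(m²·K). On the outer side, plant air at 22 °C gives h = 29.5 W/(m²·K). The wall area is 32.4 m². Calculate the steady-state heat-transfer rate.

Q ≈ 9450 W

Using the resistance-network approach (series):
R_inner film = 1/(h_i·A) = 1/(12.3×32.4) = 0.002509 K/W
R_high-alumina brick = L/(kA) = 0.13/(1.64×32.4) = 0.002447 K/W
R_silica brick = L/(kA) = 0.215/(1.47×32.4) = 0.004514 K/W
R_cellular glass = L/(kA) = 0.125/(0.0496×32.4) = 0.07778 K/W
R_outer film = 1/(h_o·A) = 1/(29.5×32.4) = 0.001046 K/W
R_total = 0.0883 K/W
Q = ΔT / R_total = 834 / 0.0883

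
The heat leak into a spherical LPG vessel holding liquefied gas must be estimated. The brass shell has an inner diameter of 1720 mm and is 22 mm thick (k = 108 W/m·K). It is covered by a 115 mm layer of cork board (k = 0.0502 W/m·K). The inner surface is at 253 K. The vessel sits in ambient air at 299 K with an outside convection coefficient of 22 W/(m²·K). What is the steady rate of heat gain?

Q ≈ 218 W

Each spherical layer contributes R = (1/r_i − 1/r_o)/(4πk):
R_brass shell = (1/0.86 − 1/0.882)/(4π×108) = 2.137×10^-5 K/W
R_cork board = (1/0.882 − 1/0.997)/(4π×0.0502) = 0.2073 K/W
R_outer film = 1/(h·4πr_o²) = 1/(22×4π×0.997²) = 0.003639 K/W
R_total = 0.211 K/W
Q = ΔT/R_total = 46/0.211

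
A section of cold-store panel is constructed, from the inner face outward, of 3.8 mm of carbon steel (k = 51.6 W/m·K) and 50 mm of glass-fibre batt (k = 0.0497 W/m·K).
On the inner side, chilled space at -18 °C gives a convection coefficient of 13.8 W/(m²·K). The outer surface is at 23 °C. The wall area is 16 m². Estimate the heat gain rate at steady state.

Using the resistance-network approach (series):
R_inner film = 1/(h_i·A) = 1/(13.8×16) = 0.004529 K/W
R_carbon steel = L/(kA) = 0.0038/(51.6×16) = 4.603×10^-6 K/W
R_glass-fibre batt = L/(kA) = 0.05/(0.0497×16) = 0.06288 K/W
R_total = 0.06741 K/W
Q = ΔT / R_total = 41 / 0.06741

Q ≈ 608 W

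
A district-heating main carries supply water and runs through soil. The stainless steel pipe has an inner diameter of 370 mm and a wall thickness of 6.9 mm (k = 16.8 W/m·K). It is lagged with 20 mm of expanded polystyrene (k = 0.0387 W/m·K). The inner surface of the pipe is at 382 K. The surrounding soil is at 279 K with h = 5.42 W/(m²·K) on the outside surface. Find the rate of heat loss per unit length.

Cylindrical conduction, so R = ln(r₂/r₁)/(2πkL) per layer, in series:
R_stainless steel pipe wall = ln(191.9/185)/(2π×16.8×1) = 3.469×10^-4 K/W
R_expanded polystyrene = ln(211.9/191.9)/(2π×0.0387×1) = 0.4077 K/W
R_outer film = 1/(h_o·2πr_oL) = 1/(5.42×2π×0.2119×1) = 0.1386 K/W
R_total = 0.5466 K/W
Q = ΔT/R_total = 103/0.5466

q′ ≈ 188 W/m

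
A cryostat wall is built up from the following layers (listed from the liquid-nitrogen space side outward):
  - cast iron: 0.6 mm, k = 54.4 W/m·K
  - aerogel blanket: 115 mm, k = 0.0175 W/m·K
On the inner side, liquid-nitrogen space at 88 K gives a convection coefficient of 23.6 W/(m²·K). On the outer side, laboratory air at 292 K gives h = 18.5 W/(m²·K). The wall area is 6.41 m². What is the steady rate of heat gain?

Using the resistance-network approach (series):
R_inner film = 1/(h_i·A) = 1/(23.6×6.41) = 0.00661 K/W
R_cast iron = L/(kA) = 0.0006/(54.4×6.41) = 1.721×10^-6 K/W
R_aerogel blanket = L/(kA) = 0.115/(0.0175×6.41) = 1.025 K/W
R_outer film = 1/(h_o·A) = 1/(18.5×6.41) = 0.008433 K/W
R_total = 1.04 K/W
Q = ΔT / R_total = 204 / 1.04

Q ≈ 196 W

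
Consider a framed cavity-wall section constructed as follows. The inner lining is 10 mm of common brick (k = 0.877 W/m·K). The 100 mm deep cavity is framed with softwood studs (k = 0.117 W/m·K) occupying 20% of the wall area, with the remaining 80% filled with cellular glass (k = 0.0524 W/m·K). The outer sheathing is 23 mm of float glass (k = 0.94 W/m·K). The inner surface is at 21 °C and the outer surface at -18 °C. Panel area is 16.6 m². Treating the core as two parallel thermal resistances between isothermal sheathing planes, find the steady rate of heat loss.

Sheathing layers in series; stud and cavity paths in parallel between them.
R_inner = 0.01/(0.877×16.6) = 6.869×10^-4 K/W
R_stud  = 0.1/(0.117×0.2×16.6) = 0.2574 K/W
R_cav   = 0.1/(0.0524×0.8×16.6) = 0.1437 K/W
1/R_core = 1/R_stud + 1/R_cav → R_core = 0.09222 K/W
R_outer = 0.023/(0.94×16.6) = 0.001474 K/W
R_total = 0.09439 K/W
Q = ΔT/R_total = 39/0.09439

Q ≈ 413 W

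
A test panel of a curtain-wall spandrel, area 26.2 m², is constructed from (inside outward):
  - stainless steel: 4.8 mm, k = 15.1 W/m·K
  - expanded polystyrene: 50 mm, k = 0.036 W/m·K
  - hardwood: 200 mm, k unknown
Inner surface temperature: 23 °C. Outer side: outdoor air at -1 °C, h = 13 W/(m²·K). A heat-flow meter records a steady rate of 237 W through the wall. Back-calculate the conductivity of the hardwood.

k ≈ 0.168 W/(m·K)

Model the wall as resistances in series:
R_stainless steel = L/(kA) = 0.0048/(15.1×26.2) = 1.213×10^-5 K/W
R_expanded polystyrene = L/(kA) = 0.05/(0.036×26.2) = 0.05301 K/W
R_outer film = 1/(h_o·A) = 1/(13×26.2) = 0.002936 K/W
Sum of known resistances R_other = 0.05596 K/W
Total R = ΔT/Q = 24/237 = 0.1013 K/W
R_hardwood = R_total − R_other = 0.04531 K/W
k = L/(R·A) = 0.2/(0.04531×26.2)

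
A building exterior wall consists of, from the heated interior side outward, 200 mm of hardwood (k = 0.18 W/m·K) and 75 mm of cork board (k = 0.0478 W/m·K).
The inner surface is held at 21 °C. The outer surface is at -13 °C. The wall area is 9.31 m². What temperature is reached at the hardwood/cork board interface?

T ≈ 6.9 °C

Thermal resistances in series:
R_hardwood = L/(kA) = 0.2/(0.18×9.31) = 0.1193 K/W
R_cork board = L/(kA) = 0.075/(0.0478×9.31) = 0.1685 K/W
R_total = 0.2879 K/W;  Q = ΔT/R_total = 34/0.2879 = 118.1 W
T_interface = T_inner − Q·ΣR(inner→interface) = 21 − 118×0.1193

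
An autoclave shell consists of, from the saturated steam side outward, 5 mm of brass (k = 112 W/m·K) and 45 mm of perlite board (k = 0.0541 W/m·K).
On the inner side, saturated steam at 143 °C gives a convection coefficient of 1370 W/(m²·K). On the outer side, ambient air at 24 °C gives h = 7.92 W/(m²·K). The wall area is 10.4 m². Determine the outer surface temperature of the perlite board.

Thermal resistances in series:
R_inner film = 1/(h_i·A) = 1/(1370×10.4) = 7.019×10^-5 K/W
R_brass = L/(kA) = 0.005/(112×10.4) = 4.293×10^-6 K/W
R_perlite board = L/(kA) = 0.045/(0.0541×10.4) = 0.07998 K/W
R_outer film = 1/(h_o·A) = 1/(7.92×10.4) = 0.01214 K/W
R_total = 0.0922 K/W;  Q = ΔT/R_total = 119/0.0922 = 1291 W
T_interface = T_inner − Q·ΣR(inner→interface) = 143 − 1290×0.08005

T ≈ 39.7 °C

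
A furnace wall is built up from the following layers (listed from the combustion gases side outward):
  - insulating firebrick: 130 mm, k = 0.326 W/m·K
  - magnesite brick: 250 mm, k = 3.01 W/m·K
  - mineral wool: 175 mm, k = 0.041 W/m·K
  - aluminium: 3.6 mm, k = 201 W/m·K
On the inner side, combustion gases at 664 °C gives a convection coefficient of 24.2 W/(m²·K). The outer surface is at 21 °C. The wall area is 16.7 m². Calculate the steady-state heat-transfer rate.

Using the resistance-network approach (series):
R_inner film = 1/(h_i·A) = 1/(24.2×16.7) = 0.002474 K/W
R_insulating firebrick = L/(kA) = 0.13/(0.326×16.7) = 0.02388 K/W
R_magnesite brick = L/(kA) = 0.25/(3.01×16.7) = 0.004973 K/W
R_mineral wool = L/(kA) = 0.175/(0.041×16.7) = 0.2556 K/W
R_aluminium = L/(kA) = 0.0036/(201×16.7) = 1.072×10^-6 K/W
R_total = 0.2869 K/W
Q = ΔT / R_total = 643 / 0.2869

Q ≈ 2240 W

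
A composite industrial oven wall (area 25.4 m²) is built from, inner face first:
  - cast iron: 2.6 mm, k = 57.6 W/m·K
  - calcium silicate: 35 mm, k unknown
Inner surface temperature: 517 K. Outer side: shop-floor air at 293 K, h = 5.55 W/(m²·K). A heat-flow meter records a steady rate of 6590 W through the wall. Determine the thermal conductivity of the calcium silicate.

Treating each layer as a thermal resistance in series:
R_cast iron = L/(kA) = 0.0026/(57.6×25.4) = 1.777×10^-6 K/W
R_outer film = 1/(h_o·A) = 1/(5.55×25.4) = 0.007094 K/W
Sum of known resistances R_other = 0.007095 K/W
Total R = ΔT/Q = 224/6590 = 0.03399 K/W
R_calcium silicate = R_total − R_other = 0.0269 K/W
k = L/(R·A) = 0.035/(0.0269×25.4)

k ≈ 0.0512 W/(m·K)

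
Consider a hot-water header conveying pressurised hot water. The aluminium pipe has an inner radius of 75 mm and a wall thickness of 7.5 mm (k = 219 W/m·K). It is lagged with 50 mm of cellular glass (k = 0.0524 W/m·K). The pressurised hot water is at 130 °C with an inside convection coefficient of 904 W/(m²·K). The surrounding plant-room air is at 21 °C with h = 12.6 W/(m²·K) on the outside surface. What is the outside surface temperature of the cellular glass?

T ≈ 27.8 °C

Radial resistances (cylindrical: R_cond = ln(r_o/r_i)/(2πkL), R_conv = 1/(h·2πrL)):
R_inner film = 1/(h_i·2πr₁L) = 1/(904×2π×0.075×1) = 0.002347 K/W
R_aluminium pipe wall = ln(82.5/75)/(2π×219×1) = 6.927×10^-5 K/W
R_cellular glass = ln(132.5/82.5)/(2π×0.0524×1) = 1.439 K/W
R_outer film = 1/(h_o·2πr_oL) = 1/(12.6×2π×0.1325×1) = 0.09533 K/W
R_total = 1.537 K/W
Q = ΔT/R_total = 109/1.537
Q = 70.9 W/m
T_interface = T_inner − Q·ΣR(inner→interface) = 130 − 70.9×1.441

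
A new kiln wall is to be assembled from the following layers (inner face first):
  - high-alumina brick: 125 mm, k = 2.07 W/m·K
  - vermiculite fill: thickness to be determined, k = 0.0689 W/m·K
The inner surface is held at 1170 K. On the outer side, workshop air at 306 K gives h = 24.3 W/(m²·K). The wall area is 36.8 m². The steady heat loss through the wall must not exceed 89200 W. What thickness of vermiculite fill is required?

Model the wall as resistances in series:
R_high-alumina brick = L/(kA) = 0.125/(2.07×36.8) = 0.001641 K/W
R_outer film = 1/(h_o·A) = 1/(24.3×36.8) = 0.001118 K/W
Sum of the known resistances R_other = 0.002759 K/W
Required total resistance R_tot = ΔT/Q_allow = 864/89200 = 0.009686 K/W
R_vermiculite fill = R_tot − R_other = 0.006927 K/W
L = R·k·A = 0.006927×0.0689×36.8

L ≈ 17.6 mm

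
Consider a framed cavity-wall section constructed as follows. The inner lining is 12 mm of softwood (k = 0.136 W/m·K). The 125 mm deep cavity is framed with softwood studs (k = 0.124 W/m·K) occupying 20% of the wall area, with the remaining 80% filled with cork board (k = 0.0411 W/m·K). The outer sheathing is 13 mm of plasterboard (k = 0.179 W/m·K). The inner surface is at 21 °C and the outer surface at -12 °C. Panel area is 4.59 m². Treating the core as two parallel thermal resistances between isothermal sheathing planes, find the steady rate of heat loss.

Sheathing layers in series; stud and cavity paths in parallel between them.
R_inner = 0.012/(0.136×4.59) = 0.01922 K/W
R_stud  = 0.125/(0.124×0.2×4.59) = 1.098 K/W
R_cav   = 0.125/(0.0411×0.8×4.59) = 0.8283 K/W
1/R_core = 1/R_stud + 1/R_cav → R_core = 0.4721 K/W
R_outer = 0.013/(0.179×4.59) = 0.01582 K/W
R_total = 0.5072 K/W
Q = ΔT/R_total = 33/0.5072

Q ≈ 65.1 W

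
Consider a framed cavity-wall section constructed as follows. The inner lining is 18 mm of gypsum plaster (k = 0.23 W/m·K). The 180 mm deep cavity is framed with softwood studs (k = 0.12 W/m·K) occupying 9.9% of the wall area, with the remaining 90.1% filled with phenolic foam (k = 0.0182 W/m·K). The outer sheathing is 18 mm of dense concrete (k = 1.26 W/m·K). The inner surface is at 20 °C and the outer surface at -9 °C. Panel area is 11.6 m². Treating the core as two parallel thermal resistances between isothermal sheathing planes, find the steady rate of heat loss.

Q ≈ 52.1 W

Sheathing layers in series; stud and cavity paths in parallel between them.
R_inner = 0.018/(0.23×11.6) = 0.006747 K/W
R_stud  = 0.18/(0.12×0.099×11.6) = 1.306 K/W
R_cav   = 0.18/(0.0182×0.901×11.6) = 0.9463 K/W
1/R_core = 1/R_stud + 1/R_cav → R_core = 0.5487 K/W
R_outer = 0.018/(1.26×11.6) = 0.001232 K/W
R_total = 0.5567 K/W
Q = ΔT/R_total = 29/0.5567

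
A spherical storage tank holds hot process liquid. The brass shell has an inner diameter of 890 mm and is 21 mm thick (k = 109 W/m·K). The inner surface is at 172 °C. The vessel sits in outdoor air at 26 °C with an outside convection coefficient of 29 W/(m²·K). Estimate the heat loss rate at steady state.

Q ≈ 11500 W

Spherical conduction: R = (1/r_in − 1/r_out)/(4πk) per layer; series-sum.
R_brass shell = (1/0.445 − 1/0.466)/(4π×109) = 7.393×10^-5 K/W
R_outer film = 1/(h·4πr_o²) = 1/(29×4π×0.466²) = 0.01264 K/W
R_total = 0.01271 K/W
Q = ΔT/R_total = 146/0.01271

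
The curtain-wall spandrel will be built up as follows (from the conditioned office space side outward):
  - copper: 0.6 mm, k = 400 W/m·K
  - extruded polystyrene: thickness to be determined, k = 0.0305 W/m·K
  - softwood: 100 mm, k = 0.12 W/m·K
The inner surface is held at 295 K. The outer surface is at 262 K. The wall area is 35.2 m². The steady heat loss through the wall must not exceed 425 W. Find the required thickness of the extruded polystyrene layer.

L ≈ 57.9 mm

Model the wall as resistances in series:
R_copper = L/(kA) = 0.0006/(400×35.2) = 4.261×10^-8 K/W
R_softwood = L/(kA) = 0.1/(0.12×35.2) = 0.02367 K/W
Sum of the known resistances R_other = 0.02367 K/W
Required total resistance R_tot = ΔT/Q_allow = 33/425 = 0.07765 K/W
R_extruded polystyrene = R_tot − R_other = 0.05397 K/W
L = R·k·A = 0.05397×0.0305×35.2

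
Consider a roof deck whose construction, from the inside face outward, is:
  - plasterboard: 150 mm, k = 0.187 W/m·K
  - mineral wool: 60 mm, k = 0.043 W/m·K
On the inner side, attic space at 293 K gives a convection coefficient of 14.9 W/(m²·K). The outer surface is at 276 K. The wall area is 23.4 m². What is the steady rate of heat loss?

Q ≈ 176 W

Using the resistance-network approach (series):
R_inner film = 1/(h_i·A) = 1/(14.9×23.4) = 0.002868 K/W
R_plasterboard = L/(kA) = 0.15/(0.187×23.4) = 0.03428 K/W
R_mineral wool = L/(kA) = 0.06/(0.043×23.4) = 0.05963 K/W
R_total = 0.09678 K/W
Q = ΔT / R_total = 17 / 0.09678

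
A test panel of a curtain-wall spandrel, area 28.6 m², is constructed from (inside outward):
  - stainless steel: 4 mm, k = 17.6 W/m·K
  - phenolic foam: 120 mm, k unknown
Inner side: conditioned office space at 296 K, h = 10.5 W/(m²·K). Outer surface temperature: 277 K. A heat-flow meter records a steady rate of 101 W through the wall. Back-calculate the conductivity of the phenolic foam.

k ≈ 0.0227 W/(m·K)

Model the wall as resistances in series:
R_inner film = 1/(h_i·A) = 1/(10.5×28.6) = 0.00333 K/W
R_stainless steel = L/(kA) = 0.004/(17.6×28.6) = 7.947×10^-6 K/W
Sum of known resistances R_other = 0.003338 K/W
Total R = ΔT/Q = 19/101 = 0.1881 K/W
R_phenolic foam = R_total − R_other = 0.1848 K/W
k = L/(R·A) = 0.12/(0.1848×28.6)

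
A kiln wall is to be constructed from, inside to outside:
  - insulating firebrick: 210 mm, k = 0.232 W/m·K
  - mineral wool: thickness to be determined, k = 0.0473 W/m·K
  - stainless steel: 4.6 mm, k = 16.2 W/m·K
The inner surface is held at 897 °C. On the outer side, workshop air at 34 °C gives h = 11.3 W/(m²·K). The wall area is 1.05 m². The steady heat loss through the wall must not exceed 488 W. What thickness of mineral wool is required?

Using the resistance-network approach (series):
R_insulating firebrick = L/(kA) = 0.21/(0.232×1.05) = 0.8621 K/W
R_stainless steel = L/(kA) = 0.0046/(16.2×1.05) = 2.704×10^-4 K/W
R_outer film = 1/(h_o·A) = 1/(11.3×1.05) = 0.08428 K/W
Sum of the known resistances R_other = 0.9466 K/W
Required total resistance R_tot = ΔT/Q_allow = 863/488 = 1.768 K/W
R_mineral wool = R_tot − R_other = 0.8218 K/W
L = R·k·A = 0.8218×0.0473×1.05

L ≈ 40.8 mm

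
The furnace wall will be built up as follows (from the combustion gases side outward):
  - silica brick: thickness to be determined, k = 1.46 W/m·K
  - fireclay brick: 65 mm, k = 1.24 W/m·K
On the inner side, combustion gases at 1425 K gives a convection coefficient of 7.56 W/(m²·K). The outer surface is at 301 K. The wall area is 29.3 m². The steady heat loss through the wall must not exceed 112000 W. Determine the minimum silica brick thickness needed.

L ≈ 160 mm

Treating each layer as a thermal resistance in series:
R_inner film = 1/(h_i·A) = 1/(7.56×29.3) = 0.004515 K/W
R_fireclay brick = L/(kA) = 0.065/(1.24×29.3) = 0.001789 K/W
Sum of the known resistances R_other = 0.006304 K/W
Required total resistance R_tot = ΔT/Q_allow = 1124/112000 = 0.01004 K/W
R_silica brick = R_tot − R_other = 0.003732 K/W
L = R·k·A = 0.003732×1.46×29.3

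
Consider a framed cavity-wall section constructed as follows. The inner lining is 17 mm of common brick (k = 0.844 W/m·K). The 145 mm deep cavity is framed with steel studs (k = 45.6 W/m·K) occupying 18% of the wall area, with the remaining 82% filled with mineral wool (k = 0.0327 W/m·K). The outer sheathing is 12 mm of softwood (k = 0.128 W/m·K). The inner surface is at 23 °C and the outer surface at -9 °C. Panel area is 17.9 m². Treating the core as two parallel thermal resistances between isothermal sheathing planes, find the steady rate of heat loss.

Sheathing layers in series; stud and cavity paths in parallel between them.
R_inner = 0.017/(0.844×17.9) = 0.001125 K/W
R_stud  = 0.145/(45.6×0.18×17.9) = 9.869×10^-4 K/W
R_cav   = 0.145/(0.0327×0.82×17.9) = 0.3021 K/W
1/R_core = 1/R_stud + 1/R_cav → R_core = 9.837×10^-4 K/W
R_outer = 0.012/(0.128×17.9) = 0.005237 K/W
R_total = 0.007346 K/W
Q = ΔT/R_total = 32/0.007346

Q ≈ 4360 W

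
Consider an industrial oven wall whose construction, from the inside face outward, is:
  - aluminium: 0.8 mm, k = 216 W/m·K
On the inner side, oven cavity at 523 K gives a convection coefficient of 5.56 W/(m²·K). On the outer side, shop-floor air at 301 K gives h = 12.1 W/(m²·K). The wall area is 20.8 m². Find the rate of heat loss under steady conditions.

Q ≈ 17600 W

Treating each layer as a thermal resistance in series:
R_inner film = 1/(h_i·A) = 1/(5.56×20.8) = 0.008647 K/W
R_aluminium = L/(kA) = 0.0008/(216×20.8) = 1.781×10^-7 K/W
R_outer film = 1/(h_o·A) = 1/(12.1×20.8) = 0.003973 K/W
R_total = 0.01262 K/W
Q = ΔT / R_total = 222 / 0.01262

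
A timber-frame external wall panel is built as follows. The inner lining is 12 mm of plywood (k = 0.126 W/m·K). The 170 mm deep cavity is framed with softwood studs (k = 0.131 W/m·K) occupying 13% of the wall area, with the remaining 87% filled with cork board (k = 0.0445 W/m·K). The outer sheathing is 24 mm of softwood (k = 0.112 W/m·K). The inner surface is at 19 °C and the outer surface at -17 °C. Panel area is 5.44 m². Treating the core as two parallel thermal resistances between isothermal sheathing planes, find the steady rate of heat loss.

Sheathing layers in series; stud and cavity paths in parallel between them.
R_inner = 0.012/(0.126×5.44) = 0.01751 K/W
R_stud  = 0.17/(0.131×0.13×5.44) = 1.835 K/W
R_cav   = 0.17/(0.0445×0.87×5.44) = 0.8072 K/W
1/R_core = 1/R_stud + 1/R_cav → R_core = 0.5606 K/W
R_outer = 0.024/(0.112×5.44) = 0.03939 K/W
R_total = 0.6175 K/W
Q = ΔT/R_total = 36/0.6175

Q ≈ 58.3 W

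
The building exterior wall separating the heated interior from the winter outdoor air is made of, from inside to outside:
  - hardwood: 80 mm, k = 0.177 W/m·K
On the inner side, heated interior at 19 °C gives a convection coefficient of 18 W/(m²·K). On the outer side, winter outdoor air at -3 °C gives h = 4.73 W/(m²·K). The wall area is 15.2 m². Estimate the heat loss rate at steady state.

Treating each layer as a thermal resistance in series:
R_inner film = 1/(h_i·A) = 1/(18×15.2) = 0.003655 K/W
R_hardwood = L/(kA) = 0.08/(0.177×15.2) = 0.02974 K/W
R_outer film = 1/(h_o·A) = 1/(4.73×15.2) = 0.01391 K/W
R_total = 0.0473 K/W
Q = ΔT / R_total = 22 / 0.0473

Q ≈ 465 W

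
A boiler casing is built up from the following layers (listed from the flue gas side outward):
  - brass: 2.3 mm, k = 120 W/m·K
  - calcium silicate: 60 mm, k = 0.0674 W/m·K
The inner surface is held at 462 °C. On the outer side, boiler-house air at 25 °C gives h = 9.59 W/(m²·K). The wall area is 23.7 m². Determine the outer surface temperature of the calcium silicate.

T ≈ 70.8 °C

Model the wall as resistances in series:
R_brass = L/(kA) = 0.0023/(120×23.7) = 8.087×10^-7 K/W
R_calcium silicate = L/(kA) = 0.06/(0.0674×23.7) = 0.03756 K/W
R_outer film = 1/(h_o·A) = 1/(9.59×23.7) = 0.0044 K/W
R_total = 0.04196 K/W;  Q = ΔT/R_total = 437/0.04196 = 10410 W
T_interface = T_inner − Q·ΣR(inner→interface) = 462 − 10400×0.03756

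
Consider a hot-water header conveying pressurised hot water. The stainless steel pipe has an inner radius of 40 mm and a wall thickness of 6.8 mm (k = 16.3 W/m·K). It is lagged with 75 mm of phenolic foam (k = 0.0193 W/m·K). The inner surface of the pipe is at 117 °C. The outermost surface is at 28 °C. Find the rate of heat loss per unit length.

q′ ≈ 11.3 W/m

For a radial system each layer contributes R = ln(r_out/r_in)/(2πkL); films add R = 1/(hA).
R_stainless steel pipe wall = ln(46.8/40)/(2π×16.3×1) = 0.001533 K/W
R_phenolic foam = ln(121.8/46.8)/(2π×0.0193×1) = 7.888 K/W
R_total = 7.889 K/W
Q = ΔT/R_total = 89/7.889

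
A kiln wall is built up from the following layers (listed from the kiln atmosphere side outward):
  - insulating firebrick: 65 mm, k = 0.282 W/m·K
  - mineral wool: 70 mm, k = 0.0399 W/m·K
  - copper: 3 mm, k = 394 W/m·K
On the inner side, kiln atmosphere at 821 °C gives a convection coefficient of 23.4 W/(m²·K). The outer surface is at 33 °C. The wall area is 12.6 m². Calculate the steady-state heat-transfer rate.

Series thermal resistances:
R_inner film = 1/(h_i·A) = 1/(23.4×12.6) = 0.003392 K/W
R_insulating firebrick = L/(kA) = 0.065/(0.282×12.6) = 0.01829 K/W
R_mineral wool = L/(kA) = 0.07/(0.0399×12.6) = 0.1392 K/W
R_copper = L/(kA) = 0.003/(394×12.6) = 6.043×10^-7 K/W
R_total = 0.1609 K/W
Q = ΔT / R_total = 788 / 0.1609

Q ≈ 4900 W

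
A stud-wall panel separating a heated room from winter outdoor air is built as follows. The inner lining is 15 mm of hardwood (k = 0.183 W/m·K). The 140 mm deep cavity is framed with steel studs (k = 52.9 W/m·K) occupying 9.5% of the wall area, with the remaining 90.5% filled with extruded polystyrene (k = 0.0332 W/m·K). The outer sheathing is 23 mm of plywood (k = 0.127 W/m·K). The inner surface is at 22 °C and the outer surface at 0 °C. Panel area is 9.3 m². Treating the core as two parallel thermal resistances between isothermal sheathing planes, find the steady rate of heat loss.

Q ≈ 704 W

Sheathing layers in series; stud and cavity paths in parallel between them.
R_inner = 0.015/(0.183×9.3) = 0.008814 K/W
R_stud  = 0.14/(52.9×0.095×9.3) = 0.002995 K/W
R_cav   = 0.14/(0.0332×0.905×9.3) = 0.501 K/W
1/R_core = 1/R_stud + 1/R_cav → R_core = 0.002978 K/W
R_outer = 0.023/(0.127×9.3) = 0.01947 K/W
R_total = 0.03126 K/W
Q = ΔT/R_total = 22/0.03126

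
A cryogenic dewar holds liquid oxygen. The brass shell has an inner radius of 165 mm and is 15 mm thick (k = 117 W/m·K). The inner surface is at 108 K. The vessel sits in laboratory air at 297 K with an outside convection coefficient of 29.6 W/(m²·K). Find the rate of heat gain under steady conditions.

Q ≈ 2270 W

Each spherical layer contributes R = (1/r_i − 1/r_o)/(4πk):
R_brass shell = (1/0.165 − 1/0.18)/(4π×117) = 3.435×10^-4 K/W
R_outer film = 1/(h·4πr_o²) = 1/(29.6×4π×0.18²) = 0.08298 K/W
R_total = 0.08332 K/W
Q = ΔT/R_total = 189/0.08332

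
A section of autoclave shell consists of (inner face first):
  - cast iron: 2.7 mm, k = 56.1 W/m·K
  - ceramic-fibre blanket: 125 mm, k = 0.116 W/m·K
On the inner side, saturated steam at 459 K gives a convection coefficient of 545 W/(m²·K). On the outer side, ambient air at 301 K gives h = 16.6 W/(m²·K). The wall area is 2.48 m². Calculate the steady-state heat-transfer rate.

Q ≈ 344 W

Series thermal resistances:
R_inner film = 1/(h_i·A) = 1/(545×2.48) = 7.399×10^-4 K/W
R_cast iron = L/(kA) = 0.0027/(56.1×2.48) = 1.941×10^-5 K/W
R_ceramic-fibre blanket = L/(kA) = 0.125/(0.116×2.48) = 0.4345 K/W
R_outer film = 1/(h_o·A) = 1/(16.6×2.48) = 0.02429 K/W
R_total = 0.4596 K/W
Q = ΔT / R_total = 158 / 0.4596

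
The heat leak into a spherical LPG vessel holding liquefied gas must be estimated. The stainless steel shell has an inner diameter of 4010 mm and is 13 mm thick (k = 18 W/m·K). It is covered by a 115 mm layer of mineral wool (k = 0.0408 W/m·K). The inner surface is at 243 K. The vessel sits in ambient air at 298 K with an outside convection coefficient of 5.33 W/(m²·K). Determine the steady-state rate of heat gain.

Q ≈ 993 W

Spherical conduction: R = (1/r_in − 1/r_out)/(4πk) per layer; series-sum.
R_stainless steel shell = (1/2.005 − 1/2.018)/(4π×18) = 1.42×10^-5 K/W
R_mineral wool = (1/2.018 − 1/2.133)/(4π×0.0408) = 0.05211 K/W
R_outer film = 1/(h·4πr_o²) = 1/(5.33×4π×2.133²) = 0.003282 K/W
R_total = 0.05541 K/W
Q = ΔT/R_total = 55/0.05541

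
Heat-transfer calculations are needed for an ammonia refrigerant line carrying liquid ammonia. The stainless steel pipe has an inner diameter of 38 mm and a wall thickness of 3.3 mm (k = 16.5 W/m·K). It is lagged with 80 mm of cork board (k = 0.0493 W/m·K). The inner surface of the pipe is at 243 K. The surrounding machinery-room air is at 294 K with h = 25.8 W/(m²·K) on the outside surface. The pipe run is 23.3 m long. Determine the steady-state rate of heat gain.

Q ≈ 239 W

Cylindrical conduction, so R = ln(r₂/r₁)/(2πkL) per layer, in series:
R_stainless steel pipe wall = ln(22.3/19)/(2π×16.5×23.3) = 6.63×10^-5 K/W
R_cork board = ln(102.3/22.3)/(2π×0.0493×23.3) = 0.2111 K/W
R_outer film = 1/(h_o·2πr_oL) = 1/(25.8×2π×0.1023×23.3) = 0.002588 K/W
R_total = 0.2137 K/W
Q = ΔT/R_total = 51/0.2137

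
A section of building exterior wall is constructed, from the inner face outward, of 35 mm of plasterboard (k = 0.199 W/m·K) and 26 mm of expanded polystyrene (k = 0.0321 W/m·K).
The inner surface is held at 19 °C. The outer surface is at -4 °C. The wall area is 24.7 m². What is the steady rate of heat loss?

Thermal resistances in series:
R_plasterboard = L/(kA) = 0.035/(0.199×24.7) = 0.007121 K/W
R_expanded polystyrene = L/(kA) = 0.026/(0.0321×24.7) = 0.03279 K/W
R_total = 0.03991 K/W
Q = ΔT / R_total = 23 / 0.03991

Q ≈ 576 W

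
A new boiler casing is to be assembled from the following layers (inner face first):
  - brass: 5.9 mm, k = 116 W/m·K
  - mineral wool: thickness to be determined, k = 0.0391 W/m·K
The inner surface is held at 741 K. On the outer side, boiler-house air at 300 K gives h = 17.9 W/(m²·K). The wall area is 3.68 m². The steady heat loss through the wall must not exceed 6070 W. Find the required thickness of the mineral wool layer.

Thermal resistances in series:
R_brass = L/(kA) = 0.0059/(116×3.68) = 1.382×10^-5 K/W
R_outer film = 1/(h_o·A) = 1/(17.9×3.68) = 0.01518 K/W
Sum of the known resistances R_other = 0.01519 K/W
Required total resistance R_tot = ΔT/Q_allow = 441/6070 = 0.07265 K/W
R_mineral wool = R_tot − R_other = 0.05746 K/W
L = R·k·A = 0.05746×0.0391×3.68

L ≈ 8.27 mm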